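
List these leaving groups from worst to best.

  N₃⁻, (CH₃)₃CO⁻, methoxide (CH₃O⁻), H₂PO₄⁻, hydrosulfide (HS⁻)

Leaving-group ability tracks the stability of the departed species; conjugate-acid pKₐ is the usual yardstick (lower pKₐ → better LG).
H₂PO₄⁻: pKₐ(H₃PO₄) ≈ 2.1
N₃⁻: pKₐ(HN₃) ≈ 4.7
hydrosulfide (HS⁻): pKₐ(H₂S) ≈ 7
methoxide (CH₃O⁻): pKₐ(CH₃OH) ≈ 15.5
(CH₃)₃CO⁻: pKₐ(t-BuOH) ≈ 18
Listed from poorest to best leaving group as asked.

(CH₃)₃CO⁻ < methoxide (CH₃O⁻) < hydrosulfide (HS⁻) < N₃⁻ < H₂PO₄⁻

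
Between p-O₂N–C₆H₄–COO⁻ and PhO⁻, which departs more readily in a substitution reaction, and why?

p-O₂N–C₆H₄–COO⁻

p-O₂N–C₆H₄–COO⁻ is the better leaving group.
pKₐ(p-nitrobenzoic acid) ≈ 3.4 versus pKₐ(C₆H₅OH (phenol)) ≈ 10: p-O₂N–C₆H₄–COO⁻ is the much weaker base.
Electron-withdrawing nitro group stabilises the carboxylate.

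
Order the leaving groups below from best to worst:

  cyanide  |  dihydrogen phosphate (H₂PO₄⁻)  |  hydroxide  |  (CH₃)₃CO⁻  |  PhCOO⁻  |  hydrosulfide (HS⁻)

dihydrogen phosphate (H₂PO₄⁻) > PhCOO⁻ > hydrosulfide (HS⁻) > cyanide > hydroxide > (CH₃)₃CO⁻

Rank by basicity of the departing species: weakest base leaves most easily.
dihydrogen phosphate (H₂PO₄⁻): pKₐ(H₃PO₄) ≈ 2.1
PhCOO⁻: pKₐ(C₆H₅COOH) ≈ 4.2 — aryl carboxylate
hydrosulfide (HS⁻): pKₐ(H₂S) ≈ 7 — larger and more polarisable than the oxygen analogue
cyanide: pKₐ(HCN) ≈ 9.2 — sp carbon stabilises the charge somewhat, but still a poor LG
hydroxide: pKₐ(H₂O) ≈ 15.7
(CH₃)₃CO⁻: pKₐ(t-BuOH) ≈ 18 — bulky, strongly basic alkoxide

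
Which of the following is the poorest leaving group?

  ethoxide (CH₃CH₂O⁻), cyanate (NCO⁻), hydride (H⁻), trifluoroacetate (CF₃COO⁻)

hydride (H⁻)

The more stable X⁻ (or X) is on its own — i.e. the weaker a base it is — the better a leaving group it makes.
trifluoroacetate (CF₃COO⁻): pKₐ(CF₃COOH) ≈ 0.2
cyanate (NCO⁻): pKₐ(HOCN) ≈ 3.5
ethoxide (CH₃CH₂O⁻): pKₐ(CH₃CH₂OH) ≈ 16
hydride (H⁻): pKₐ(H₂) ≈ 36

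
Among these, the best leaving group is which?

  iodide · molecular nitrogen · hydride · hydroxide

molecular nitrogen

molecular nitrogen: no meaningful conjugate acid; N₂ departs as an exceptionally stable neutral molecule
iodide: pKₐ(HI) ≈ -10
hydroxide: pKₐ(H₂O) ≈ 15.7
hydride: pKₐ(H₂) ≈ 36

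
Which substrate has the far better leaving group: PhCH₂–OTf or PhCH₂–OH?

From PhCH₂–OH the departing group would be OH⁻ (pKₐ(H₂O) ≈ 15.7). Strong base; essentially never leaves without prior activation.
From PhCH₂–OTf the leaving group is OTf⁻ (pKₐ(CF₃SO₃H (triflic acid)) ≈ -14). Charge spread over three oxygens and a CF₃ group; the premier leaving group in synthesis.
(In practice PhCH₂–OTf is made from PhCH₂–OH by treatment with Tf₂O / 2,6-lutidine, converting the hydroxyl into a triflate.)

PhCH₂–OTf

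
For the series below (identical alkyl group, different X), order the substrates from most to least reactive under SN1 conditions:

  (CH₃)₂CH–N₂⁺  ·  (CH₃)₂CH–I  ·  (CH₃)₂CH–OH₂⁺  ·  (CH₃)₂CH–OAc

(CH₃)₂CH–N₂⁺ > (CH₃)₂CH–I > (CH₃)₂CH–OH₂⁺ > (CH₃)₂CH–OAc

Identical carbon frameworks mean the comparison reduces to leaving-group quality.
Leaving-group ability tracks the stability of the departed species; conjugate-acid pKₐ is the usual yardstick (lower pKₐ → better LG).
(CH₃)₂CH–N₂⁺ loses N₂: no meaningful conjugate acid; N₂ departs as an exceptionally stable neutral molecule
(CH₃)₂CH–I loses I⁻: pKₐ(HI) ≈ -10
(CH₃)₂CH–OH₂⁺ loses H₂O: pKₐ(H₃O⁺) ≈ -1.7
(CH₃)₂CH–OAc loses AcO⁻: pKₐ(CH₃COOH) ≈ 4.8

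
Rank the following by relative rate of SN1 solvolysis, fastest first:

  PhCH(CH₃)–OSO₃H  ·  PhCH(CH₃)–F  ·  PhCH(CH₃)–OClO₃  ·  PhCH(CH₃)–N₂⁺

PhCH(CH₃)–N₂⁺ > PhCH(CH₃)–OClO₃ > PhCH(CH₃)–OSO₃H > PhCH(CH₃)–F

The skeletons are identical, so relative rate is governed entirely by leaving-group ability.
The more stable X⁻ (or X) is on its own — i.e. the weaker a base it is — the better a leaving group it makes.
PhCH(CH₃)–N₂⁺ loses N₂: no meaningful conjugate acid; N₂ departs as an exceptionally stable neutral molecule
PhCH(CH₃)–OClO₃ loses ClO₄⁻: pKₐ(HClO₄) ≈ -10
PhCH(CH₃)–OSO₃H loses HSO₄⁻: pKₐ(H₂SO₄) ≈ -3
PhCH(CH₃)–F loses F⁻: pKₐ(HF) ≈ 3.2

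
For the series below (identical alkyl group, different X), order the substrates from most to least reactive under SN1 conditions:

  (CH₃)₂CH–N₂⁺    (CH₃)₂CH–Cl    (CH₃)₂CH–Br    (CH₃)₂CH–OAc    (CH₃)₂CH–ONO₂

(CH₃)₂CH–N₂⁺ > (CH₃)₂CH–Br > (CH₃)₂CH–Cl > (CH₃)₂CH–ONO₂ > (CH₃)₂CH–OAc

The skeletons are identical, so relative rate is governed entirely by leaving-group ability.
A good leaving group is a weak base: the lower the pKₐ of its conjugate acid, the more readily it departs.
(CH₃)₂CH–N₂⁺ loses N₂: no meaningful conjugate acid; N₂ departs as an exceptionally stable neutral molecule
(CH₃)₂CH–Br loses Br⁻: pKₐ(HBr) ≈ -9
(CH₃)₂CH–Cl loses Cl⁻: pKₐ(HCl) ≈ -7
(CH₃)₂CH–ONO₂ loses NO₃⁻: pKₐ(HNO₃) ≈ -1.3
(CH₃)₂CH–OAc loses AcO⁻: pKₐ(CH₃COOH) ≈ 4.8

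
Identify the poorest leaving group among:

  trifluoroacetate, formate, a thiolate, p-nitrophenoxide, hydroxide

hydroxide

trifluoroacetate: pKₐ(CF₃COOH) ≈ 0.2
formate: pKₐ(HCOOH) ≈ 3.8
p-nitrophenoxide: pKₐ(p-nitrophenol) ≈ 7.2
a thiolate: pKₐ(RSH (a thiol)) ≈ 10.5
hydroxide: pKₐ(H₂O) ≈ 15.7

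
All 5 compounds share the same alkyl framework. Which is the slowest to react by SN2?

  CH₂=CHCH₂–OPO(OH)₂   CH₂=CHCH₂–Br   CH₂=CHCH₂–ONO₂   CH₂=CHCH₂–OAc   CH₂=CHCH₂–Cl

The skeletons are identical, so relative rate is governed entirely by leaving-group ability.
The more stable X⁻ (or X) is on its own — i.e. the weaker a base it is — the better a leaving group it makes.
CH₂=CHCH₂–Br loses Br⁻: pKₐ(HBr) ≈ -9
CH₂=CHCH₂–Cl loses Cl⁻: pKₐ(HCl) ≈ -7
CH₂=CHCH₂–ONO₂ loses NO₃⁻: pKₐ(HNO₃) ≈ -1.3
CH₂=CHCH₂–OPO(OH)₂ loses H₂PO₄⁻: pKₐ(H₃PO₄) ≈ 2.1
CH₂=CHCH₂–OAc loses AcO⁻: pKₐ(CH₃COOH) ≈ 4.8

CH₂=CHCH₂–OAc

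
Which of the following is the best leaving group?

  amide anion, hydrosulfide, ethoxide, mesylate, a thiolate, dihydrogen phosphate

mesylate

Rank by basicity of the departing species: weakest base leaves most easily.
mesylate: pKₐ(CH₃SO₃H (MsOH)) ≈ -1.9
dihydrogen phosphate: pKₐ(H₃PO₄) ≈ 2.1
hydrosulfide: pKₐ(H₂S) ≈ 7
a thiolate: pKₐ(RSH (a thiol)) ≈ 10.5
ethoxide: pKₐ(CH₃CH₂OH) ≈ 16
amide anion: pKₐ(NH₃) ≈ 38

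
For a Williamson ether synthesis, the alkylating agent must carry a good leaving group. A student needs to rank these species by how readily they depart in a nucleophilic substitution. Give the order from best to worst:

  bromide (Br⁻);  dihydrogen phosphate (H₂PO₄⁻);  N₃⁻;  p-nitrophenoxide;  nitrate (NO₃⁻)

bromide (Br⁻) > nitrate (NO₃⁻) > dihydrogen phosphate (H₂PO₄⁻) > N₃⁻ > p-nitrophenoxide

Leaving-group ability tracks the stability of the departed species; conjugate-acid pKₐ is the usual yardstick (lower pKₐ → better LG).
bromide (Br⁻): pKₐ(HBr) ≈ -9 — weak base; good leaving group
nitrate (NO₃⁻): pKₐ(HNO₃) ≈ -1.3 — resonance-delocalised over three oxygens
dihydrogen phosphate (H₂PO₄⁻): pKₐ(H₃PO₄) ≈ 2.1
N₃⁻: pKₐ(HN₃) ≈ 4.7
p-nitrophenoxide: pKₐ(p-nitrophenol) ≈ 7.2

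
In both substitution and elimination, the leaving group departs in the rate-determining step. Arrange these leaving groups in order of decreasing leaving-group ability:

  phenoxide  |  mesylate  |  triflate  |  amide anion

triflate: pKₐ(CF₃SO₃H (triflic acid)) ≈ -14
mesylate: pKₐ(CH₃SO₃H (MsOH)) ≈ -1.9
phenoxide: pKₐ(C₆H₅OH (phenol)) ≈ 10
amide anion: pKₐ(NH₃) ≈ 38

triflate > mesylate > phenoxide > amide anion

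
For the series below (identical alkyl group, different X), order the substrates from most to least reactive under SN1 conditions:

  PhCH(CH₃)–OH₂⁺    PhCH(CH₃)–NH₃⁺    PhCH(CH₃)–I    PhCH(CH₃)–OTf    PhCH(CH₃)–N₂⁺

Same R in every case — rank the leaving groups.
The more stable X⁻ (or X) is on its own — i.e. the weaker a base it is — the better a leaving group it makes.
PhCH(CH₃)–N₂⁺ loses N₂: no meaningful conjugate acid; N₂ departs as an exceptionally stable neutral molecule
PhCH(CH₃)–OTf loses OTf⁻: pKₐ(CF₃SO₃H (triflic acid)) ≈ -14
PhCH(CH₃)–I loses I⁻: pKₐ(HI) ≈ -10
PhCH(CH₃)–OH₂⁺ loses H₂O: pKₐ(H₃O⁺) ≈ -1.7
PhCH(CH₃)–NH₃⁺ loses NH₃: pKₐ(NH₄⁺) ≈ 9.2

PhCH(CH₃)–N₂⁺ > PhCH(CH₃)–OTf > PhCH(CH₃)–I > PhCH(CH₃)–OH₂⁺ > PhCH(CH₃)–NH₃⁺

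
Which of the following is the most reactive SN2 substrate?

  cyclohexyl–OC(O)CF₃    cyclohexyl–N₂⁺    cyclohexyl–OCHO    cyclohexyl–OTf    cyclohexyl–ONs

With the same alkyl group throughout, only the leaving group differentiates the rates.
Leaving-group ability tracks the stability of the departed species; conjugate-acid pKₐ is the usual yardstick (lower pKₐ → better LG).
cyclohexyl–N₂⁺ loses N₂: no meaningful conjugate acid; N₂ departs as an exceptionally stable neutral molecule
cyclohexyl–OTf loses OTf⁻: pKₐ(CF₃SO₃H (triflic acid)) ≈ -14
cyclohexyl–ONs loses ONs⁻: pKₐ(p-O₂NC₆H₄SO₃H) ≈ -3.5
cyclohexyl–OC(O)CF₃ loses CF₃COO⁻: pKₐ(CF₃COOH) ≈ 0.2
cyclohexyl–OCHO loses HCOO⁻: pKₐ(HCOOH) ≈ 3.8

cyclohexyl–N₂⁺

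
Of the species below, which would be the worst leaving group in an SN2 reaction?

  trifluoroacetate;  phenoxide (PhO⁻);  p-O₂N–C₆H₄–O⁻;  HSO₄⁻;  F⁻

A good leaving group is a weak base: the lower the pKₐ of its conjugate acid, the more readily it departs.
HSO₄⁻: pKₐ(H₂SO₄) ≈ -3
trifluoroacetate: pKₐ(CF₃COOH) ≈ 0.2
F⁻: pKₐ(HF) ≈ 3.2
p-O₂N–C₆H₄–O⁻: pKₐ(p-nitrophenol) ≈ 7.2
phenoxide (PhO⁻): pKₐ(C₆H₅OH (phenol)) ≈ 10

phenoxide (PhO⁻)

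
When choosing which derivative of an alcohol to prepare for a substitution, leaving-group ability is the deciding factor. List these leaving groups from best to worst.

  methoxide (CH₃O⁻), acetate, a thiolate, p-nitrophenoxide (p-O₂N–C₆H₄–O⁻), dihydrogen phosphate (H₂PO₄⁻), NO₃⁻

NO₃⁻ > dihydrogen phosphate (H₂PO₄⁻) > acetate > p-nitrophenoxide (p-O₂N–C₆H₄–O⁻) > a thiolate > methoxide (CH₃O⁻)

The more stable X⁻ (or X) is on its own — i.e. the weaker a base it is — the better a leaving group it makes.
NO₃⁻: pKₐ(HNO₃) ≈ -1.3
dihydrogen phosphate (H₂PO₄⁻): pKₐ(H₃PO₄) ≈ 2.1
acetate: pKₐ(CH₃COOH) ≈ 4.8
p-nitrophenoxide (p-O₂N–C₆H₄–O⁻): pKₐ(p-nitrophenol) ≈ 7.2
a thiolate: pKₐ(RSH (a thiol)) ≈ 10.5
methoxide (CH₃O⁻): pKₐ(CH₃OH) ≈ 15.5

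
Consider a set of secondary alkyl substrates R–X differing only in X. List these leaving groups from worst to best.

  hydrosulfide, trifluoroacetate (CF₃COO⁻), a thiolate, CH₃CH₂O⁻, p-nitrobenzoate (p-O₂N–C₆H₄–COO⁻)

Rank by basicity of the departing species: weakest base leaves most easily.
trifluoroacetate (CF₃COO⁻): pKₐ(CF₃COOH) ≈ 0.2
p-nitrobenzoate (p-O₂N–C₆H₄–COO⁻): pKₐ(p-nitrobenzoic acid) ≈ 3.4
hydrosulfide: pKₐ(H₂S) ≈ 7 — larger and more polarisable than the oxygen analogue
a thiolate: pKₐ(RSH (a thiol)) ≈ 10.5 — moderately basic; rarely leaves without activation
CH₃CH₂O⁻: pKₐ(CH₃CH₂OH) ≈ 16
The question asks for worst first, so the sequence is read in increasing leaving-group ability.

CH₃CH₂O⁻ < a thiolate < hydrosulfide < p-nitrobenzoate (p-O₂N–C₆H₄–COO⁻) < trifluoroacetate (CF₃COO⁻)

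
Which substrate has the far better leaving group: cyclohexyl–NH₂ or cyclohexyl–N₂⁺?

From cyclohexyl–NH₂ the departing group would be NH₂⁻ (pKₐ(NH₃) ≈ 38). Extremely strong base; never a leaving group.
From cyclohexyl–N₂⁺ the leaving group is N₂ (no meaningful conjugate acid; N₂ departs as an exceptionally stable neutral molecule).
(In practice cyclohexyl–N₂⁺ is made from cyclohexyl–NH₂ by diazotisation (NaNO₂ / HCl, 0 °C), generating a diazonium salt that expels N₂.)

cyclohexyl–N₂⁺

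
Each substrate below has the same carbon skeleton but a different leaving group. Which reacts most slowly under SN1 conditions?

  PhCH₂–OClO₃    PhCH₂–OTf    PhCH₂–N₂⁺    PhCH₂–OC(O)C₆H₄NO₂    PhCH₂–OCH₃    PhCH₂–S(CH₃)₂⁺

With the same alkyl group throughout, only the leaving group differentiates the rates.
Leaving-group ability tracks the stability of the departed species; conjugate-acid pKₐ is the usual yardstick (lower pKₐ → better LG).
PhCH₂–N₂⁺ loses N₂: no meaningful conjugate acid; N₂ departs as an exceptionally stable neutral molecule
PhCH₂–OTf loses OTf⁻: pKₐ(CF₃SO₃H (triflic acid)) ≈ -14
PhCH₂–OClO₃ loses ClO₄⁻: pKₐ(HClO₄) ≈ -10
PhCH₂–S(CH₃)₂⁺ loses SR'₂: pKₐ(R'₂SH⁺) ≈ -7
PhCH₂–OC(O)C₆H₄NO₂ loses p-O₂N–C₆H₄–COO⁻: pKₐ(p-nitrobenzoic acid) ≈ 3.4
PhCH₂–OCH₃ loses CH₃O⁻: pKₐ(CH₃OH) ≈ 15.5

PhCH₂–OCH₃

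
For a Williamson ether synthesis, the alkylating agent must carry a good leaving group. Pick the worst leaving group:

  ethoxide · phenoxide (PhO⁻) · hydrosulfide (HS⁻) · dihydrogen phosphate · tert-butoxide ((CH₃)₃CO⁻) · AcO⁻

tert-butoxide ((CH₃)₃CO⁻)

A good leaving group is a weak base: the lower the pKₐ of its conjugate acid, the more readily it departs.
dihydrogen phosphate: pKₐ(H₃PO₄) ≈ 2.1
AcO⁻: pKₐ(CH₃COOH) ≈ 4.8
hydrosulfide (HS⁻): pKₐ(H₂S) ≈ 7
phenoxide (PhO⁻): pKₐ(C₆H₅OH (phenol)) ≈ 10
ethoxide: pKₐ(CH₃CH₂OH) ≈ 16
tert-butoxide ((CH₃)₃CO⁻): pKₐ(t-BuOH) ≈ 18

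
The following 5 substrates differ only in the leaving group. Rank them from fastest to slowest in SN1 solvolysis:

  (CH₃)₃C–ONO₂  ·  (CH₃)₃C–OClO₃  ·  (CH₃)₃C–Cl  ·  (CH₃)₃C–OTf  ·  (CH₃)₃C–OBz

(CH₃)₃C–OTf > (CH₃)₃C–OClO₃ > (CH₃)₃C–Cl > (CH₃)₃C–ONO₂ > (CH₃)₃C–OBz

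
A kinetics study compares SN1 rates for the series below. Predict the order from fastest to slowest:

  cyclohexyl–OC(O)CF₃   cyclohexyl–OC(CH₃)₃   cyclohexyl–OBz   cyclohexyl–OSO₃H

cyclohexyl–OSO₃H > cyclohexyl–OC(O)CF₃ > cyclohexyl–OBz > cyclohexyl–OC(CH₃)₃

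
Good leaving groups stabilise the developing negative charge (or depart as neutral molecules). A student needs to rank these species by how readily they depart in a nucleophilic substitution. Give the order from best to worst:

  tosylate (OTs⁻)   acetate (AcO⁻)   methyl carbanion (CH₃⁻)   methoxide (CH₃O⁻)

tosylate (OTs⁻) > acetate (AcO⁻) > methoxide (CH₃O⁻) > methyl carbanion (CH₃⁻)

tosylate (OTs⁻): pKₐ(p-CH₃C₆H₄SO₃H (TsOH)) ≈ -2.8
acetate (AcO⁻): pKₐ(CH₃COOH) ≈ 4.8
methoxide (CH₃O⁻): pKₐ(CH₃OH) ≈ 15.5
methyl carbanion (CH₃⁻): pKₐ(CH₄) ≈ 48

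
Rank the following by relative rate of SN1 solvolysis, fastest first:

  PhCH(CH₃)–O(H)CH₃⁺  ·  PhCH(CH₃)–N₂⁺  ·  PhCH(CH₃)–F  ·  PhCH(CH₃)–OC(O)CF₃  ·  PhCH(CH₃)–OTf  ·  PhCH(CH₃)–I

PhCH(CH₃)–N₂⁺ > PhCH(CH₃)–OTf > PhCH(CH₃)–I > PhCH(CH₃)–O(H)CH₃⁺ > PhCH(CH₃)–OC(O)CF₃ > PhCH(CH₃)–F

Identical carbon frameworks mean the comparison reduces to leaving-group quality.
The more stable X⁻ (or X) is on its own — i.e. the weaker a base it is — the better a leaving group it makes.
PhCH(CH₃)–N₂⁺ loses N₂: no meaningful conjugate acid; N₂ departs as an exceptionally stable neutral molecule
PhCH(CH₃)–OTf loses OTf⁻: pKₐ(CF₃SO₃H (triflic acid)) ≈ -14
PhCH(CH₃)–I loses I⁻: pKₐ(HI) ≈ -10
PhCH(CH₃)–O(H)CH₃⁺ loses R'OH: pKₐ(R'OH₂⁺) ≈ -2.4
PhCH(CH₃)–OC(O)CF₃ loses CF₃COO⁻: pKₐ(CF₃COOH) ≈ 0.2
PhCH(CH₃)–F loses F⁻: pKₐ(HF) ≈ 3.2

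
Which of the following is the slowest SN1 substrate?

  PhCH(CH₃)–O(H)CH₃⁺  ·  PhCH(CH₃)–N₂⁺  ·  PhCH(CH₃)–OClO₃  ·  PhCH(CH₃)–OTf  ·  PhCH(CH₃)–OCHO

PhCH(CH₃)–OCHO

Identical carbon frameworks mean the comparison reduces to leaving-group quality.
The more stable X⁻ (or X) is on its own — i.e. the weaker a base it is — the better a leaving group it makes.
PhCH(CH₃)–N₂⁺ loses N₂: no meaningful conjugate acid; N₂ departs as an exceptionally stable neutral molecule
PhCH(CH₃)–OTf loses OTf⁻: pKₐ(CF₃SO₃H (triflic acid)) ≈ -14
PhCH(CH₃)–OClO₃ loses ClO₄⁻: pKₐ(HClO₄) ≈ -10
PhCH(CH₃)–O(H)CH₃⁺ loses R'OH: pKₐ(R'OH₂⁺) ≈ -2.4
PhCH(CH₃)–OCHO loses HCOO⁻: pKₐ(HCOOH) ≈ 3.8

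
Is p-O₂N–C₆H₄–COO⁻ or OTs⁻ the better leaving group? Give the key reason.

OTs⁻

OTs⁻ is the better leaving group.
pKₐ(p-CH₃C₆H₄SO₃H (TsOH)) ≈ -2.8 versus pKₐ(p-nitrobenzoic acid) ≈ 3.4: OTs⁻ is the much weaker base.
Resonance-delocalised arenesulfonate.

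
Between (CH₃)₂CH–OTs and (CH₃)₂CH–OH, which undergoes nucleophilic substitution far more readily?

(CH₃)₂CH–OTs

From (CH₃)₂CH–OH the departing group would be OH⁻ (pKₐ(H₂O) ≈ 15.7). Strong base; essentially never leaves without prior activation.
From (CH₃)₂CH–OTs the leaving group is OTs⁻ (pKₐ(p-CH₃C₆H₄SO₃H (TsOH)) ≈ -2.8). Resonance-delocalised arenesulfonate.
(In practice (CH₃)₂CH–OTs is made from (CH₃)₂CH–OH by treatment with TsCl / pyridine, converting the hydroxyl into a tosylate.)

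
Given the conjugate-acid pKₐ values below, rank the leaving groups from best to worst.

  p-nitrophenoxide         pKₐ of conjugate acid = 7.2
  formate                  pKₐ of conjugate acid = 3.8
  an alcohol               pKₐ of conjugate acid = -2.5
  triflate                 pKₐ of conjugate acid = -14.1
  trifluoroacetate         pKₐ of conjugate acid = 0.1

triflate > an alcohol > trifluoroacetate > formate > p-nitrophenoxide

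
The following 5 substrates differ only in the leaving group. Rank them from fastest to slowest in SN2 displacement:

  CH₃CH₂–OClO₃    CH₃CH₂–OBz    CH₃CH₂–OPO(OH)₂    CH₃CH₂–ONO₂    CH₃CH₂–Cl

CH₃CH₂–OClO₃ > CH₃CH₂–Cl > CH₃CH₂–ONO₂ > CH₃CH₂–OPO(OH)₂ > CH₃CH₂–OBz

Same R in every case — rank the leaving groups.
Rank by basicity of the departing species: weakest base leaves most easily.
CH₃CH₂–OClO₃ loses ClO₄⁻: pKₐ(HClO₄) ≈ -10
CH₃CH₂–Cl loses Cl⁻: pKₐ(HCl) ≈ -7
CH₃CH₂–ONO₂ loses NO₃⁻: pKₐ(HNO₃) ≈ -1.3
CH₃CH₂–OPO(OH)₂ loses H₂PO₄⁻: pKₐ(H₃PO₄) ≈ 2.1
CH₃CH₂–OBz loses PhCOO⁻: pKₐ(C₆H₅COOH) ≈ 4.2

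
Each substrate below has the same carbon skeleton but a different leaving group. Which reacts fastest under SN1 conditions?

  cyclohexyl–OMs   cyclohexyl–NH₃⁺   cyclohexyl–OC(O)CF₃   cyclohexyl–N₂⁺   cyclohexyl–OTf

With the same alkyl group throughout, only the leaving group differentiates the rates.
Leaving-group ability tracks the stability of the departed species; conjugate-acid pKₐ is the usual yardstick (lower pKₐ → better LG).
cyclohexyl–N₂⁺ loses N₂: no meaningful conjugate acid; N₂ departs as an exceptionally stable neutral molecule
cyclohexyl–OTf loses OTf⁻: pKₐ(CF₃SO₃H (triflic acid)) ≈ -14
cyclohexyl–OMs loses OMs⁻: pKₐ(CH₃SO₃H (MsOH)) ≈ -1.9
cyclohexyl–OC(O)CF₃ loses CF₃COO⁻: pKₐ(CF₃COOH) ≈ 0.2
cyclohexyl–NH₃⁺ loses NH₃: pKₐ(NH₄⁺) ≈ 9.2

cyclohexyl–N₂⁺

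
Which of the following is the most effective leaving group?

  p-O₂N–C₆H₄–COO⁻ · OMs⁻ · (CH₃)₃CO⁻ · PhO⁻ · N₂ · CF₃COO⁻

N₂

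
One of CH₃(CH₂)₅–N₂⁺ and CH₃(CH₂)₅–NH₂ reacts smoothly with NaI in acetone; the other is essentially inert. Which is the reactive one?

CH₃(CH₂)₅–N₂⁺

From CH₃(CH₂)₅–NH₂ the departing group would be NH₂⁻ (pKₐ(NH₃) ≈ 38). Extremely strong base; never a leaving group.
From CH₃(CH₂)₅–N₂⁺ the leaving group is N₂ (no meaningful conjugate acid; N₂ departs as an exceptionally stable neutral molecule).
(In practice CH₃(CH₂)₅–N₂⁺ is made from CH₃(CH₂)₅–NH₂ by diazotisation (NaNO₂ / HCl, 0 °C), generating a diazonium salt that expels N₂.)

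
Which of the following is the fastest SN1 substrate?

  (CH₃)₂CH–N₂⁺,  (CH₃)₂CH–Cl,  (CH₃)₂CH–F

Same R in every case — rank the leaving groups.
A good leaving group is a weak base: the lower the pKₐ of its conjugate acid, the more readily it departs.
(CH₃)₂CH–N₂⁺ loses N₂: no meaningful conjugate acid; N₂ departs as an exceptionally stable neutral molecule
(CH₃)₂CH–Cl loses Cl⁻: pKₐ(HCl) ≈ -7
(CH₃)₂CH–F loses F⁻: pKₐ(HF) ≈ 3.2

(CH₃)₂CH–N₂⁺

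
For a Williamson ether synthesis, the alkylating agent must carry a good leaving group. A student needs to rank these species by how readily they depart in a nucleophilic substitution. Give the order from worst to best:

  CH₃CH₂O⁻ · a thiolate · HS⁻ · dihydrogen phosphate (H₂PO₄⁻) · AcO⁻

CH₃CH₂O⁻ < a thiolate < HS⁻ < AcO⁻ < dihydrogen phosphate (H₂PO₄⁻)

Leaving-group ability tracks the stability of the departed species; conjugate-acid pKₐ is the usual yardstick (lower pKₐ → better LG).
dihydrogen phosphate (H₂PO₄⁻): pKₐ(H₃PO₄) ≈ 2.1
AcO⁻: pKₐ(CH₃COOH) ≈ 4.8
HS⁻: pKₐ(H₂S) ≈ 7
a thiolate: pKₐ(RSH (a thiol)) ≈ 10.5
CH₃CH₂O⁻: pKₐ(CH₃CH₂OH) ≈ 16
The question asks for worst first, so the sequence is read in increasing leaving-group ability.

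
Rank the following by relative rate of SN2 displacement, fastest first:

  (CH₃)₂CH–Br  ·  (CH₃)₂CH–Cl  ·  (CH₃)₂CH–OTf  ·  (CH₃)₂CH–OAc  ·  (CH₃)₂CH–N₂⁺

Same R in every case — rank the leaving groups.
The more stable X⁻ (or X) is on its own — i.e. the weaker a base it is — the better a leaving group it makes.
(CH₃)₂CH–N₂⁺ loses N₂: no meaningful conjugate acid; N₂ departs as an exceptionally stable neutral molecule
(CH₃)₂CH–OTf loses OTf⁻: pKₐ(CF₃SO₃H (triflic acid)) ≈ -14
(CH₃)₂CH–Br loses Br⁻: pKₐ(HBr) ≈ -9
(CH₃)₂CH–Cl loses Cl⁻: pKₐ(HCl) ≈ -7
(CH₃)₂CH–OAc loses AcO⁻: pKₐ(CH₃COOH) ≈ 4.8

(CH₃)₂CH–N₂⁺ > (CH₃)₂CH–OTf > (CH₃)₂CH–Br > (CH₃)₂CH–Cl > (CH₃)₂CH–OAc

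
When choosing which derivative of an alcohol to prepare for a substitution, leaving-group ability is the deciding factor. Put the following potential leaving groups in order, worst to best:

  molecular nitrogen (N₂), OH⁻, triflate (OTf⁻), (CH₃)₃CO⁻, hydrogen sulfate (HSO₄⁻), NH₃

(CH₃)₃CO⁻ < OH⁻ < NH₃ < hydrogen sulfate (HSO₄⁻) < triflate (OTf⁻) < molecular nitrogen (N₂)

Rank by basicity of the departing species: weakest base leaves most easily.
molecular nitrogen (N₂): no meaningful conjugate acid; N₂ departs as an exceptionally stable neutral molecule
triflate (OTf⁻): pKₐ(CF₃SO₃H (triflic acid)) ≈ -14 — charge spread over three oxygens and a CF₃ group; the premier leaving group in synthesis
hydrogen sulfate (HSO₄⁻): pKₐ(H₂SO₄) ≈ -3
NH₃: pKₐ(NH₄⁺) ≈ 9.2
OH⁻: pKₐ(H₂O) ≈ 15.7 — strong base; essentially never leaves without prior activation
(CH₃)₃CO⁻: pKₐ(t-BuOH) ≈ 18 — bulky, strongly basic alkoxide
The question asks for worst first, so the sequence is read in increasing leaving-group ability.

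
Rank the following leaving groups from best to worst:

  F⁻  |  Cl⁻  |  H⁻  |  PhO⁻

A good leaving group is a weak base: the lower the pKₐ of its conjugate acid, the more readily it departs.
Cl⁻: pKₐ(HCl) ≈ -7
F⁻: pKₐ(HF) ≈ 3.2
PhO⁻: pKₐ(C₆H₅OH (phenol)) ≈ 10
H⁻: pKₐ(H₂) ≈ 36 — extremely strong base; leaves only in special hydride-transfer contexts

Cl⁻ > F⁻ > PhO⁻ > H⁻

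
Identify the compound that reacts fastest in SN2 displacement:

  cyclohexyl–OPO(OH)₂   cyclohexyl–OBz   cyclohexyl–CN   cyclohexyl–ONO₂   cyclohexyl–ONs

With the same alkyl group throughout, only the leaving group differentiates the rates.
Rank by basicity of the departing species: weakest base leaves most easily.
cyclohexyl–ONs loses ONs⁻: pKₐ(p-O₂NC₆H₄SO₃H) ≈ -3.5
cyclohexyl–ONO₂ loses NO₃⁻: pKₐ(HNO₃) ≈ -1.3
cyclohexyl–OPO(OH)₂ loses H₂PO₄⁻: pKₐ(H₃PO₄) ≈ 2.1
cyclohexyl–OBz loses PhCOO⁻: pKₐ(C₆H₅COOH) ≈ 4.2
cyclohexyl–CN loses CN⁻: pKₐ(HCN) ≈ 9.2

cyclohexyl–ONs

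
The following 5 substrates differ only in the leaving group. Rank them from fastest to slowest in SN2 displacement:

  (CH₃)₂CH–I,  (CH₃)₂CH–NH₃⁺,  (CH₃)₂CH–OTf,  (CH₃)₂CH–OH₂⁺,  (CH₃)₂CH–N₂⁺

Same R in every case — rank the leaving groups.
A good leaving group is a weak base: the lower the pKₐ of its conjugate acid, the more readily it departs.
(CH₃)₂CH–N₂⁺ loses N₂: no meaningful conjugate acid; N₂ departs as an exceptionally stable neutral molecule
(CH₃)₂CH–OTf loses OTf⁻: pKₐ(CF₃SO₃H (triflic acid)) ≈ -14
(CH₃)₂CH–I loses I⁻: pKₐ(HI) ≈ -10
(CH₃)₂CH–OH₂⁺ loses H₂O: pKₐ(H₃O⁺) ≈ -1.7
(CH₃)₂CH–NH₃⁺ loses NH₃: pKₐ(NH₄⁺) ≈ 9.2

(CH₃)₂CH–N₂⁺ > (CH₃)₂CH–OTf > (CH₃)₂CH–I > (CH₃)₂CH–OH₂⁺ > (CH₃)₂CH–NH₃⁺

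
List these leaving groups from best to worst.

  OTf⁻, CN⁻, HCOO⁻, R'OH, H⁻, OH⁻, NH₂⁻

OTf⁻ > R'OH > HCOO⁻ > CN⁻ > OH⁻ > H⁻ > NH₂⁻

The more stable X⁻ (or X) is on its own — i.e. the weaker a base it is — the better a leaving group it makes.
OTf⁻: pKₐ(CF₃SO₃H (triflic acid)) ≈ -14
R'OH: pKₐ(R'OH₂⁺) ≈ -2.4 — neutral; leaves from a protonated ether (an oxonium ion, R–O(H)R'⁺)
HCOO⁻: pKₐ(HCOOH) ≈ 3.8 — resonance-stabilised carboxylate
CN⁻: pKₐ(HCN) ≈ 9.2
OH⁻: pKₐ(H₂O) ≈ 15.7
H⁻: pKₐ(H₂) ≈ 36 — extremely strong base; leaves only in special hydride-transfer contexts
NH₂⁻: pKₐ(NH₃) ≈ 38 — extremely strong base; never a leaving group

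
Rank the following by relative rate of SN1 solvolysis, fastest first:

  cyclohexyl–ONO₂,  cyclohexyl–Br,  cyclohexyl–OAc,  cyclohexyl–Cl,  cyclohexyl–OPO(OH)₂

Same R in every case — rank the leaving groups.
A good leaving group is a weak base: the lower the pKₐ of its conjugate acid, the more readily it departs.
cyclohexyl–Br loses Br⁻: pKₐ(HBr) ≈ -9
cyclohexyl–Cl loses Cl⁻: pKₐ(HCl) ≈ -7
cyclohexyl–ONO₂ loses NO₃⁻: pKₐ(HNO₃) ≈ -1.3
cyclohexyl–OPO(OH)₂ loses H₂PO₄⁻: pKₐ(H₃PO₄) ≈ 2.1
cyclohexyl–OAc loses AcO⁻: pKₐ(CH₃COOH) ≈ 4.8

cyclohexyl–Br > cyclohexyl–Cl > cyclohexyl–ONO₂ > cyclohexyl–OPO(OH)₂ > cyclohexyl–OAc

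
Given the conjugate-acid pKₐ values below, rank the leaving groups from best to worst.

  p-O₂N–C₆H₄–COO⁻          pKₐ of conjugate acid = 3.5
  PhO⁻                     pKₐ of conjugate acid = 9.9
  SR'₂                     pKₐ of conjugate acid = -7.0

SR'₂ > p-O₂N–C₆H₄–COO⁻ > PhO⁻

Lower conjugate-acid pKₐ ⇒ weaker base ⇒ better leaving group.
Sorting by the given values: SR'₂ (-7.0), p-O₂N–C₆H₄–COO⁻ (3.5), PhO⁻ (9.9).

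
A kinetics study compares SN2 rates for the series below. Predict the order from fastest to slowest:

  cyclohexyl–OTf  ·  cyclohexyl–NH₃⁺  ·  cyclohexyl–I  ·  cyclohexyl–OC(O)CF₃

cyclohexyl–OTf > cyclohexyl–I > cyclohexyl–OC(O)CF₃ > cyclohexyl–NH₃⁺

The skeletons are identical, so relative rate is governed entirely by leaving-group ability.
Rank by basicity of the departing species: weakest base leaves most easily.
cyclohexyl–OTf loses OTf⁻: pKₐ(CF₃SO₃H (triflic acid)) ≈ -14
cyclohexyl–I loses I⁻: pKₐ(HI) ≈ -10
cyclohexyl–OC(O)CF₃ loses CF₃COO⁻: pKₐ(CF₃COOH) ≈ 0.2
cyclohexyl–NH₃⁺ loses NH₃: pKₐ(NH₄⁺) ≈ 9.2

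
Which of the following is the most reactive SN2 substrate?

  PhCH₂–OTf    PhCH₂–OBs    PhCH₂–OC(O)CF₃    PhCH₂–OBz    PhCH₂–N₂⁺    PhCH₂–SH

With the same alkyl group throughout, only the leaving group differentiates the rates.
The more stable X⁻ (or X) is on its own — i.e. the weaker a base it is — the better a leaving group it makes.
PhCH₂–N₂⁺ loses N₂: no meaningful conjugate acid; N₂ departs as an exceptionally stable neutral molecule
PhCH₂–OTf loses OTf⁻: pKₐ(CF₃SO₃H (triflic acid)) ≈ -14
PhCH₂–OBs loses OBs⁻: pKₐ(p-BrC₆H₄SO₃H) ≈ -2.8
PhCH₂–OC(O)CF₃ loses CF₃COO⁻: pKₐ(CF₃COOH) ≈ 0.2
PhCH₂–OBz loses PhCOO⁻: pKₐ(C₆H₅COOH) ≈ 4.2
PhCH₂–SH loses HS⁻: pKₐ(H₂S) ≈ 7

PhCH₂–N₂⁺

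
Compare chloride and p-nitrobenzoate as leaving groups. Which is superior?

chloride

chloride is the better leaving group.
pKₐ(HCl) ≈ -7 versus pKₐ(p-nitrobenzoic acid) ≈ 3.4: chloride is the much weaker base.
Moderately weak base.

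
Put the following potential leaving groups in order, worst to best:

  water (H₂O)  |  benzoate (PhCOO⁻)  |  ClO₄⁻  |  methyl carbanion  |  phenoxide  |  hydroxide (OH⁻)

methyl carbanion < hydroxide (OH⁻) < phenoxide < benzoate (PhCOO⁻) < water (H₂O) < ClO₄⁻

ClO₄⁻: pKₐ(HClO₄) ≈ -10
water (H₂O): pKₐ(H₃O⁺) ≈ -1.7
benzoate (PhCOO⁻): pKₐ(C₆H₅COOH) ≈ 4.2
phenoxide: pKₐ(C₆H₅OH (phenol)) ≈ 10
hydroxide (OH⁻): pKₐ(H₂O) ≈ 15.7
methyl carbanion: pKₐ(CH₄) ≈ 48
Listed from poorest to best leaving group as asked.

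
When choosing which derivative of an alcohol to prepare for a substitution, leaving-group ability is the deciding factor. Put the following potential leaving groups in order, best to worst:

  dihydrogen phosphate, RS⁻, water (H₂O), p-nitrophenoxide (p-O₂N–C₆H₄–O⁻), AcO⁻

water (H₂O) > dihydrogen phosphate > AcO⁻ > p-nitrophenoxide (p-O₂N–C₆H₄–O⁻) > RS⁻

Leaving-group ability tracks the stability of the departed species; conjugate-acid pKₐ is the usual yardstick (lower pKₐ → better LG).
water (H₂O): pKₐ(H₃O⁺) ≈ -1.7
dihydrogen phosphate: pKₐ(H₃PO₄) ≈ 2.1
AcO⁻: pKₐ(CH₃COOH) ≈ 4.8
p-nitrophenoxide (p-O₂N–C₆H₄–O⁻): pKₐ(p-nitrophenol) ≈ 7.2
RS⁻: pKₐ(RSH (a thiol)) ≈ 10.5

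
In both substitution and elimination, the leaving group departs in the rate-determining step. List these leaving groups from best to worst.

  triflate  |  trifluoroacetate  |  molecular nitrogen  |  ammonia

A good leaving group is a weak base: the lower the pKₐ of its conjugate acid, the more readily it departs.
molecular nitrogen: no meaningful conjugate acid; N₂ departs as an exceptionally stable neutral molecule
triflate: pKₐ(CF₃SO₃H (triflic acid)) ≈ -14
trifluoroacetate: pKₐ(CF₃COOH) ≈ 0.2 — strongly electron-withdrawing CF₃ stabilises the carboxylate
ammonia: pKₐ(NH₄⁺) ≈ 9.2

molecular nitrogen > triflate > trifluoroacetate > ammonia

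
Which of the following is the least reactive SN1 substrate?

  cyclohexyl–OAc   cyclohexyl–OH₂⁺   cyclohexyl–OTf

The skeletons are identical, so relative rate is governed entirely by leaving-group ability.
Rank by basicity of the departing species: weakest base leaves most easily.
cyclohexyl–OTf loses OTf⁻: pKₐ(CF₃SO₃H (triflic acid)) ≈ -14
cyclohexyl–OH₂⁺ loses H₂O: pKₐ(H₃O⁺) ≈ -1.7
cyclohexyl–OAc loses AcO⁻: pKₐ(CH₃COOH) ≈ 4.8

cyclohexyl–OAc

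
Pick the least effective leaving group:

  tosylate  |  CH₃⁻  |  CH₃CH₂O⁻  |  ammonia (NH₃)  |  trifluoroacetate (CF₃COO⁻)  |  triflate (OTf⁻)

CH₃⁻

The more stable X⁻ (or X) is on its own — i.e. the weaker a base it is — the better a leaving group it makes.
triflate (OTf⁻): pKₐ(CF₃SO₃H (triflic acid)) ≈ -14
tosylate: pKₐ(p-CH₃C₆H₄SO₃H (TsOH)) ≈ -2.8
trifluoroacetate (CF₃COO⁻): pKₐ(CF₃COOH) ≈ 0.2
ammonia (NH₃): pKₐ(NH₄⁺) ≈ 9.2
CH₃CH₂O⁻: pKₐ(CH₃CH₂OH) ≈ 16
CH₃⁻: pKₐ(CH₄) ≈ 48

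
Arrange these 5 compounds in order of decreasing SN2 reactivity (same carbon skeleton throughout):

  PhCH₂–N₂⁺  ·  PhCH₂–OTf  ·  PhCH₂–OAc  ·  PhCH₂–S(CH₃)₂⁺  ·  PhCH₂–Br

PhCH₂–N₂⁺ > PhCH₂–OTf > PhCH₂–Br > PhCH₂–S(CH₃)₂⁺ > PhCH₂–OAc

The skeletons are identical, so relative rate is governed entirely by leaving-group ability.
Leaving-group ability tracks the stability of the departed species; conjugate-acid pKₐ is the usual yardstick (lower pKₐ → better LG).
PhCH₂–N₂⁺ loses N₂: no meaningful conjugate acid; N₂ departs as an exceptionally stable neutral molecule
PhCH₂–OTf loses OTf⁻: pKₐ(CF₃SO₃H (triflic acid)) ≈ -14
PhCH₂–Br loses Br⁻: pKₐ(HBr) ≈ -9
PhCH₂–S(CH₃)₂⁺ loses SR'₂: pKₐ(R'₂SH⁺) ≈ -7
PhCH₂–OAc loses AcO⁻: pKₐ(CH₃COOH) ≈ 4.8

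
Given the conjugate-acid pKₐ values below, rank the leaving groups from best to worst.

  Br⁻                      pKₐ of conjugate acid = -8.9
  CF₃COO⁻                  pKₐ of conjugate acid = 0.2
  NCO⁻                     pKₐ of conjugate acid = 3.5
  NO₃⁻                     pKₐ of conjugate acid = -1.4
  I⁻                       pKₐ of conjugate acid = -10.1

Lower conjugate-acid pKₐ ⇒ weaker base ⇒ better leaving group.
Sorting by the given values: I⁻ (-10.1), Br⁻ (-8.9), NO₃⁻ (-1.4), CF₃COO⁻ (0.2), NCO⁻ (3.5).

I⁻ > Br⁻ > NO₃⁻ > CF₃COO⁻ > NCO⁻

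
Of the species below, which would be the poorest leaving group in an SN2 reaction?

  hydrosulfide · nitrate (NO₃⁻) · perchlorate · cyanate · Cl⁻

hydrosulfide

Leaving-group ability tracks the stability of the departed species; conjugate-acid pKₐ is the usual yardstick (lower pKₐ → better LG).
perchlorate: pKₐ(HClO₄) ≈ -10
Cl⁻: pKₐ(HCl) ≈ -7
nitrate (NO₃⁻): pKₐ(HNO₃) ≈ -1.3
cyanate: pKₐ(HOCN) ≈ 3.5
hydrosulfide: pKₐ(H₂S) ≈ 7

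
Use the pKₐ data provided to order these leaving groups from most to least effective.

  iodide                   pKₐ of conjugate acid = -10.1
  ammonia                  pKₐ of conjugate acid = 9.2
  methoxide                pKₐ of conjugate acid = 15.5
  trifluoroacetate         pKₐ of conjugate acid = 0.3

Lower conjugate-acid pKₐ ⇒ weaker base ⇒ better leaving group.
Sorting by the given values: iodide (-10.1), trifluoroacetate (0.3), ammonia (9.2), methoxide (15.5).

iodide > trifluoroacetate > ammonia > methoxide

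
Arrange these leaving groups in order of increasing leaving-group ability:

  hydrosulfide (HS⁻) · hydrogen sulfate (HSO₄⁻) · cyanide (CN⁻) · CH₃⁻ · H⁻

The more stable X⁻ (or X) is on its own — i.e. the weaker a base it is — the better a leaving group it makes.
hydrogen sulfate (HSO₄⁻): pKₐ(H₂SO₄) ≈ -3 — conjugate base of a strong mineral acid
hydrosulfide (HS⁻): pKₐ(H₂S) ≈ 7
cyanide (CN⁻): pKₐ(HCN) ≈ 9.2 — sp carbon stabilises the charge somewhat, but still a poor LG
H⁻: pKₐ(H₂) ≈ 36 — extremely strong base; leaves only in special hydride-transfer contexts
CH₃⁻: pKₐ(CH₄) ≈ 48
The question asks for worst first, so the sequence is read in increasing leaving-group ability.

CH₃⁻ < H⁻ < cyanide (CN⁻) < hydrosulfide (HS⁻) < hydrogen sulfate (HSO₄⁻)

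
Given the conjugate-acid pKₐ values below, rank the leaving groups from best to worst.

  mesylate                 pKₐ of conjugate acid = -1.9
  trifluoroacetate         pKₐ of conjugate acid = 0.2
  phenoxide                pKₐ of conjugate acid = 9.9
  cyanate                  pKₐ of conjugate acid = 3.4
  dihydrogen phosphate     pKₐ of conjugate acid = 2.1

mesylate > trifluoroacetate > dihydrogen phosphate > cyanate > phenoxide

Lower conjugate-acid pKₐ ⇒ weaker base ⇒ better leaving group.
Sorting by the given values: mesylate (-1.9), trifluoroacetate (0.2), dihydrogen phosphate (2.1), cyanate (3.4), phenoxide (9.9).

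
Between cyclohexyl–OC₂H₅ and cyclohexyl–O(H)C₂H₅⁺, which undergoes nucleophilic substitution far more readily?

From cyclohexyl–OC₂H₅ the departing group would be CH₃CH₂O⁻ (pKₐ(CH₃CH₂OH) ≈ 16). Strong base; alkoxides do not leave unassisted.
From cyclohexyl–O(H)C₂H₅⁺ the leaving group is R'OH (pKₐ(R'OH₂⁺) ≈ -2.4). Neutral; leaves from a protonated ether (an oxonium ion, R–O(H)R'⁺).
(In practice cyclohexyl–O(H)C₂H₅⁺ is made from cyclohexyl–OC₂H₅ by protonation with concentrated HBr, allowing neutral ethanol, rather than ethoxide, to depart.)

cyclohexyl–O(H)C₂H₅⁺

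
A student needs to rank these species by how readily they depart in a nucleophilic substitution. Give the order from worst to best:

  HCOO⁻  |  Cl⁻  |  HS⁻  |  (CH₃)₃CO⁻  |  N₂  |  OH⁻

A good leaving group is a weak base: the lower the pKₐ of its conjugate acid, the more readily it departs.
N₂: no meaningful conjugate acid; N₂ departs as an exceptionally stable neutral molecule
Cl⁻: pKₐ(HCl) ≈ -7 — moderately weak base
HCOO⁻: pKₐ(HCOOH) ≈ 3.8 — resonance-stabilised carboxylate
HS⁻: pKₐ(H₂S) ≈ 7 — larger and more polarisable than the oxygen analogue
OH⁻: pKₐ(H₂O) ≈ 15.7 — strong base; essentially never leaves without prior activation
(CH₃)₃CO⁻: pKₐ(t-BuOH) ≈ 18
The question asks for worst first, so the sequence is read in increasing leaving-group ability.

(CH₃)₃CO⁻ < OH⁻ < HS⁻ < HCOO⁻ < Cl⁻ < N₂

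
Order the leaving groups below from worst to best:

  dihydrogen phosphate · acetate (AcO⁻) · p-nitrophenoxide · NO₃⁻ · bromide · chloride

bromide: pKₐ(HBr) ≈ -9
chloride: pKₐ(HCl) ≈ -7
NO₃⁻: pKₐ(HNO₃) ≈ -1.3
dihydrogen phosphate: pKₐ(H₃PO₄) ≈ 2.1
acetate (AcO⁻): pKₐ(CH₃COOH) ≈ 4.8
p-nitrophenoxide: pKₐ(p-nitrophenol) ≈ 7.2
Reversing gives the worst-to-best order requested.

p-nitrophenoxide < acetate (AcO⁻) < dihydrogen phosphate < NO₃⁻ < chloride < bromide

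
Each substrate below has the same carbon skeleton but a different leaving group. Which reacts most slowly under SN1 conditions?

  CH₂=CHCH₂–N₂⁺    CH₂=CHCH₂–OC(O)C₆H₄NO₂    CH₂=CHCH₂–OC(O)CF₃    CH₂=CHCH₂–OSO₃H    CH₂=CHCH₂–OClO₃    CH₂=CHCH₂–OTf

Same R in every case — rank the leaving groups.
The more stable X⁻ (or X) is on its own — i.e. the weaker a base it is — the better a leaving group it makes.
CH₂=CHCH₂–N₂⁺ loses N₂: no meaningful conjugate acid; N₂ departs as an exceptionally stable neutral molecule
CH₂=CHCH₂–OTf loses OTf⁻: pKₐ(CF₃SO₃H (triflic acid)) ≈ -14
CH₂=CHCH₂–OClO₃ loses ClO₄⁻: pKₐ(HClO₄) ≈ -10
CH₂=CHCH₂–OSO₃H loses HSO₄⁻: pKₐ(H₂SO₄) ≈ -3
CH₂=CHCH₂–OC(O)CF₃ loses CF₃COO⁻: pKₐ(CF₃COOH) ≈ 0.2
CH₂=CHCH₂–OC(O)C₆H₄NO₂ loses p-O₂N–C₆H₄–COO⁻: pKₐ(p-nitrobenzoic acid) ≈ 3.4

CH₂=CHCH₂–OC(O)C₆H₄NO₂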